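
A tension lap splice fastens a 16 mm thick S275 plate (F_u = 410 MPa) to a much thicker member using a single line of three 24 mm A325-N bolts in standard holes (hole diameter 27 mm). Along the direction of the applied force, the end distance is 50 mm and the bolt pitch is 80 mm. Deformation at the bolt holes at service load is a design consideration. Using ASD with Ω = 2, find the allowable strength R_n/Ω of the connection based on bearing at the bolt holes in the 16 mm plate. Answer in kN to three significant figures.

Per bolt r_n = 1.2 l_c t F_u ≤ 2.4 d t F_u; upper limit = 2.4 × 24 × 16 × 410 / 1000 = 377.9 kN.
Edge bolt: l_c = 50 − 27/2 = 36.5 mm → 1.2 × 36.5 × 16 × 410 / 1000 = 287.3 → r_n = 287.3 kN.
Interior bolts: l_c = 80 − 27 = 53 mm → 1.2 × 53 × 16 × 410 / 1000 = 417.2 → r_n = 377.9 kN.
R_n = 1 × 287.3 + 2 × 377.9 = 1043 kN.
Allowable strength R_n/Ω = 1043 / 2 = 522 kN.

522 kN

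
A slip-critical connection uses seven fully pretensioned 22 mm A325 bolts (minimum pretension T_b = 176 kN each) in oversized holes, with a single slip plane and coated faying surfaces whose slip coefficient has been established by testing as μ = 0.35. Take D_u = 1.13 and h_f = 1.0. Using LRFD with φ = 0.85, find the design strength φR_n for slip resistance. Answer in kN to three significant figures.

R_n = μ · D_u · h_f · T_b · n_s · n_b = 0.35 × 1.13 × 1.0 × 176 × 1 × 7 = 487.3 kN.
Design strength φR_n = 0.85 × 487.3 = 414 kN.

414 kN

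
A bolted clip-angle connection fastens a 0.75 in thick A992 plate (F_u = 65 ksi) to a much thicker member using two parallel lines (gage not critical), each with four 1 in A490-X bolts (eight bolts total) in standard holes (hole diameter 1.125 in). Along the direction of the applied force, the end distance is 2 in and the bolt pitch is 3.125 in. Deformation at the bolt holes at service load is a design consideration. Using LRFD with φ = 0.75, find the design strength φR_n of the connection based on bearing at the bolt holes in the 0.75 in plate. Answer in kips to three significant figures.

Per bolt r_n = 1.2 l_c t F_u ≤ 2.4 d t F_u; upper limit = 2.4 × 1 × 0.75 × 65 = 117 kips.
Edge bolt: l_c = 2 − 1.125/2 = 1.438 in → 1.2 × 1.438 × 0.75 × 65 = 84.09 → r_n = 84.09 kips.
Interior bolts: l_c = 3.125 − 1.125 = 2 in → 1.2 × 2 × 0.75 × 65 = 117 → r_n = 117 kips.
R_n = 2 × 84.09 + 6 × 117 = 870.2 kips.
Design strength φR_n = 0.75 × 870.2 = 653 kips.

653 kips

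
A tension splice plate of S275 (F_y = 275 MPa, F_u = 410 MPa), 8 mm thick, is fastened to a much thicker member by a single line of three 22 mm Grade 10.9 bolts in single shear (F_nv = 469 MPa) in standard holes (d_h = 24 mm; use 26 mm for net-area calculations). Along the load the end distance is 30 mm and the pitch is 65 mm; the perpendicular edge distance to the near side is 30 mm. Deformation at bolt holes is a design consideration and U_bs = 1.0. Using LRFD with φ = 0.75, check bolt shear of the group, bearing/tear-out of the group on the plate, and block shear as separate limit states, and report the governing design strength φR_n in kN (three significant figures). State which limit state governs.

182 kN (block shear governs)

Bolt shear: A_b = π·22²/4 = 380.1 mm²; R_n = 469 × 380.1 × 3 × 1 / 1000 = 534.8 kN → 0.75 × 534.8 = 401 kN.
Bearing: edge l_c = 18, r_n = 70.85 kN; interior l_c = 41, r_n = 161.4 kN; R_n = 70.85 + 2·161.4 = 393.6 kN → 295 kN.
Block shear: A_gv = 1280, A_nv = 760, A_nt = 136 mm²; R_n = min(0.6F_uA_nv, 0.6F_yA_gv) + U_bs·F_u·A_nt = 242.7 kN → 182 kN.
Block shear governs: 182 kN.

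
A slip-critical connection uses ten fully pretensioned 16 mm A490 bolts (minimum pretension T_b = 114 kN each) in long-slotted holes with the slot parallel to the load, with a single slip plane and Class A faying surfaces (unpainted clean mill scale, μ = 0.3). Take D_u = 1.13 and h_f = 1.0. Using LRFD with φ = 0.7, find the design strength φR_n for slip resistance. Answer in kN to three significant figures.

271 kN

R_n = μ · D_u · h_f · T_b · n_s · n_b = 0.3 × 1.13 × 1.0 × 114 × 1 × 10 = 386.5 kN.
Design strength φR_n = 0.7 × 386.5 = 271 kN.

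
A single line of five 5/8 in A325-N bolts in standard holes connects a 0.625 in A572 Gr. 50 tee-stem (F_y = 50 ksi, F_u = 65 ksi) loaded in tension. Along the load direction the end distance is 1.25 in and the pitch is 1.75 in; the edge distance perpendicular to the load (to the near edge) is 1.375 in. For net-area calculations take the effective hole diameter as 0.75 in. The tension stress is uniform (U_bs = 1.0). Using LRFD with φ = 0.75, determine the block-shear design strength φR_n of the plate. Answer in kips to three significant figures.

Shear plane L_v = 1.25 + 4·1.75 = 8.25 in; A_gv = 8.25 × 0.625 = 5.156 in².
A_nv = (8.25 − 4.5·0.75) × 0.625 = 3.047 in².
A_nt = (1.375 − 0.5·0.75) × 0.625 = 0.625 in².
0.6 F_u A_nv = 118.8 kips; 0.6 F_y A_gv = 154.7 kips → shear rupture governs the shear term.
R_n = 118.8 + 1.0 × 65 × 0.625 = 159.5 kips.
Design strength φR_n = 0.75 × 159.5 = 120 kips.

120 kips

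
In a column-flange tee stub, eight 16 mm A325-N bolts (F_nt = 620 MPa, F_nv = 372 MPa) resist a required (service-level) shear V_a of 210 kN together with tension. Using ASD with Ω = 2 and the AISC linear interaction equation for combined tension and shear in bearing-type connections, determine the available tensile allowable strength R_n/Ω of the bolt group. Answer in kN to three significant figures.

298 kN

A_b = π·16²/4 = 201.1 mm²; f_rv = 210 × 1000 / (8 × 201.1) = 130.6 MPa.
F'_nt = 1.3 F_nt − (Ω F_nt / F_nv) f_rv = 1.3·620 − (2·620/372)·130.6 = 370.8 MPa, capped at F_nt → F'_nt = 370.8 MPa.
R_n = F'_nt · A_b · n = 370.8 × 201.1 × 8 / 1000 = 596.4 kN.
Allowable strength R_n/Ω = 596.4 / 2 = 298 kN.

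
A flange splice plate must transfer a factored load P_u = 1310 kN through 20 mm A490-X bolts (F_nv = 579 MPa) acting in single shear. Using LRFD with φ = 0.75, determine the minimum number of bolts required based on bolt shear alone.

A_b = π·20²/4 = 314.2 mm².
Per-bolt design strength φR_n = 0.75 × 579 × 314.2 × 1 / 1000 = 136.4 kN.
n ≥ 1310 / 136.4 = 9.602 → use 10 bolts.

10 bolts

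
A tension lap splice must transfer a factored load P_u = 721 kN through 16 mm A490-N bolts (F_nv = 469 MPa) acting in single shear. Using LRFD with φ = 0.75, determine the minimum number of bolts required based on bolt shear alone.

11 bolts

A_b = π·16²/4 = 201.1 mm².
Per-bolt design strength φR_n = 0.75 × 469 × 201.1 × 1 / 1000 = 70.72 kN.
n ≥ 721 / 70.72 = 10.19 → use 11 bolts.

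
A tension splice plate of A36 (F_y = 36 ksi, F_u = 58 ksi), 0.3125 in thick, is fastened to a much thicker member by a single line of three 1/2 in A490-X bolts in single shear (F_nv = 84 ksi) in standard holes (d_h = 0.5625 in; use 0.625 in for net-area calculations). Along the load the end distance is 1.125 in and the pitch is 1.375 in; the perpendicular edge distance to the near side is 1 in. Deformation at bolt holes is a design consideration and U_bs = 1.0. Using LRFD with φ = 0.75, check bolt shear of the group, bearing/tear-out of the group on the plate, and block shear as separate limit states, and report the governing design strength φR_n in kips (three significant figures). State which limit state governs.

Bolt shear: A_b = π·0.5²/4 = 0.1963 in²; R_n = 84 × 0.1963 × 3 × 1 = 49.48 kips → 0.75 × 49.48 = 37.1 kips.
Bearing: edge l_c = 0.8438, r_n = 18.35 kips; interior l_c = 0.8125, r_n = 17.67 kips; R_n = 18.35 + 2·17.67 = 53.7 kips → 40.3 kips.
Block shear: A_gv = 1.211, A_nv = 0.7227, A_nt = 0.2148 in²; R_n = min(0.6F_uA_nv, 0.6F_yA_gv) + U_bs·F_u·A_nt = 37.61 kips → 28.2 kips.
Block shear governs: 28.2 kips.

28.2 kips (block shear governs)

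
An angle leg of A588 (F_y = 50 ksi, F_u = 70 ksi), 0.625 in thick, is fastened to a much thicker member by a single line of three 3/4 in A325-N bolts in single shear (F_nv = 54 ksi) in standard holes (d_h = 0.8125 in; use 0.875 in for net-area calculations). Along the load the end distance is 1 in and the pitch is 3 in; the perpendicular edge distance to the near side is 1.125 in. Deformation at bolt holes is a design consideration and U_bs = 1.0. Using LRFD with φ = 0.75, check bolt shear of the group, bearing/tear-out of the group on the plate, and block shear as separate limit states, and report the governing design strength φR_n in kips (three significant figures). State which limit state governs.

Bolt shear: A_b = π·0.75²/4 = 0.4418 in²; R_n = 54 × 0.4418 × 3 × 1 = 71.57 kips → 0.75 × 71.57 = 53.7 kips.
Bearing: edge l_c = 0.5938, r_n = 31.17 kips; interior l_c = 2.188, r_n = 78.75 kips; R_n = 31.17 + 2·78.75 = 188.7 kips → 142 kips.
Block shear: A_gv = 4.375, A_nv = 3.008, A_nt = 0.4297 in²; R_n = min(0.6F_uA_nv, 0.6F_yA_gv) + U_bs·F_u·A_nt = 156.4 kips → 117 kips.
Bolt shear governs: 53.7 kips.

53.7 kips (bolt shear governs)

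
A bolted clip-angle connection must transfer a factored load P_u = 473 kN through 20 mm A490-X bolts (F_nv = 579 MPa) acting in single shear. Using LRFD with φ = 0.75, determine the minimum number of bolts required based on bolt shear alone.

4 bolts

A_b = π·20²/4 = 314.2 mm².
Per-bolt design strength φR_n = 0.75 × 579 × 314.2 × 1 / 1000 = 136.4 kN.
n ≥ 473 / 136.4 = 3.467 → use 4 bolts.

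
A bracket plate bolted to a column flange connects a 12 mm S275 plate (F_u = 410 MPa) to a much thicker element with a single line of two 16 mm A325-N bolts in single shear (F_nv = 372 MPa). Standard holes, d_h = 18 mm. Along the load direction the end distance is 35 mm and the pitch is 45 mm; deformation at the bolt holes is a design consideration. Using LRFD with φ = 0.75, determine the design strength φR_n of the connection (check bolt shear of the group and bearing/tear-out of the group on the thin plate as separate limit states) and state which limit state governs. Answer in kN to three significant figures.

112 kN (bolt shear governs)

Bolt shear: A_b = π·16²/4 = 201.1 mm²; R_n = 372 × 201.1 × 2 × 1 / 1000 = 149.6 kN → 0.75 × 149.6 = 112 kN.
Bearing (1.2 l_c t F_u ≤ 2.4 d t F_u): upper limit = 2.4·16·12·410 / 1000 = 188.9 kN.
  Edge l_c = 35 − 18/2 = 26 → r_n = 153.5 kN; interior l_c = 45 − 18 = 27 → r_n = 159.4 kN.
  R_n,bearing = 1·153.5 + 1·159.4 = 312.9 kN → 0.75 × 312.9 = 235 kN.
Bolt shear governs: 112 kN.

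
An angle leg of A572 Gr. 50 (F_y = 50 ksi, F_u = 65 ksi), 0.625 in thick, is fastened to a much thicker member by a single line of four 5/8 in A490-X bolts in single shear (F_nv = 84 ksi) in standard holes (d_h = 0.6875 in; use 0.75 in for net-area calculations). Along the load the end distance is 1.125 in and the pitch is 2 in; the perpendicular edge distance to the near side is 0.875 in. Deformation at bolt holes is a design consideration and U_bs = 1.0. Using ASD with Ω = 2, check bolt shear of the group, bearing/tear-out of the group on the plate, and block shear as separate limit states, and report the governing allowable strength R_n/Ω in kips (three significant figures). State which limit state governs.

51.5 kips (bolt shear governs)

Bolt shear: A_b = π·0.625²/4 = 0.3068 in²; R_n = 84 × 0.3068 × 4 × 1 = 103.1 kips → 103.1 / 2 = 51.5 kips.
Bearing: edge l_c = 0.7812, r_n = 38.09 kips; interior l_c = 1.312, r_n = 60.94 kips; R_n = 38.09 + 3·60.94 = 220.9 kips → 110 kips.
Block shear: A_gv = 4.453, A_nv = 2.812, A_nt = 0.3125 in²; R_n = min(0.6F_uA_nv, 0.6F_yA_gv) + U_bs·F_u·A_nt = 130 kips → 65 kips.
Bolt shear governs: 51.5 kips.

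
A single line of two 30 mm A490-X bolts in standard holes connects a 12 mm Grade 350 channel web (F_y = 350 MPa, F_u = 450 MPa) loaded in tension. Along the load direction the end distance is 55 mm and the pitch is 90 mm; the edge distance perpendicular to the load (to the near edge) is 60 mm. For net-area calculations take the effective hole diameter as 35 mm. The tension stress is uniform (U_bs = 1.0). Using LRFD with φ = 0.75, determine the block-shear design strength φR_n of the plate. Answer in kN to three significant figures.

Shear plane L_v = 55 + 1·90 = 145 mm; A_gv = 145 × 12 = 1740 mm².
A_nv = (145 − 1.5·35) × 12 = 1110 mm².
A_nt = (60 − 0.5·35) × 12 = 510 mm².
0.6 F_u A_nv = 299.7 kN; 0.6 F_y A_gv = 365.4 kN → shear rupture governs the shear term.
R_n = 299.7 + 1.0 × 450 × 510 / 1000 = 529.2 kN.
Design strength φR_n = 0.75 × 529.2 = 397 kN.

397 kN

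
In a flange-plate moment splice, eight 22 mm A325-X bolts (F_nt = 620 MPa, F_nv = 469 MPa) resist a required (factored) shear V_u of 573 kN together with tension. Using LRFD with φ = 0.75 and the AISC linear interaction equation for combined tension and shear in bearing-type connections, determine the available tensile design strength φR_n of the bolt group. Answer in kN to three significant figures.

A_b = π·22²/4 = 380.1 mm²; f_rv = 573 × 1000 / (8 × 380.1) = 188.4 MPa.
F'_nt = 1.3 F_nt − (F_nt / φF_nv) f_rv = 1.3·620 − (620/(0.75·469))·188.4 = 473.9 MPa, capped at F_nt → F'_nt = 473.9 MPa.
R_n = F'_nt · A_b · n = 473.9 × 380.1 × 8 / 1000 = 1441 kN.
Design strength φR_n = 0.75 × 1441 = 1080 kN.

1080 kN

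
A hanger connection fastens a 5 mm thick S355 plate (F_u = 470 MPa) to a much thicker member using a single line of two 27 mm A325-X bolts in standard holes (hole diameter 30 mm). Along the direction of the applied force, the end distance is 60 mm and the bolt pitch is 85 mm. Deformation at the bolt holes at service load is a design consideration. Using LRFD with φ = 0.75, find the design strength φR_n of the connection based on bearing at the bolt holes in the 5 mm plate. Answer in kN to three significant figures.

209 kN

Per bolt r_n = 1.2 l_c t F_u ≤ 2.4 d t F_u; upper limit = 2.4 × 27 × 5 × 470 / 1000 = 152.3 kN.
Edge bolt: l_c = 60 − 30/2 = 45 mm → 1.2 × 45 × 5 × 470 / 1000 = 126.9 → r_n = 126.9 kN.
Interior bolts: l_c = 85 − 30 = 55 mm → 1.2 × 55 × 5 × 470 / 1000 = 155.1 → r_n = 152.3 kN.
R_n = 1 × 126.9 + 1 × 152.3 = 279.2 kN.
Design strength φR_n = 0.75 × 279.2 = 209 kN.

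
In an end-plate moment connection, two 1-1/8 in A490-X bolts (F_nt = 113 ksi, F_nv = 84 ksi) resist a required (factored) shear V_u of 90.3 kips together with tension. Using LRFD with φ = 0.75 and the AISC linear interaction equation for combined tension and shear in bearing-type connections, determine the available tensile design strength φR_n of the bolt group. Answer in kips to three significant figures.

A_b = π·1.125²/4 = 0.994 in²; f_rv = 90.3 / (2 × 0.994) = 45.42 ksi.
F'_nt = 1.3 F_nt − (F_nt / φF_nv) f_rv = 1.3·113 − (113/(0.75·84))·45.42 = 65.43 ksi, capped at F_nt → F'_nt = 65.43 ksi.
R_n = F'_nt · A_b · n = 65.43 × 0.994 × 2 = 130.1 kips.
Design strength φR_n = 0.75 × 130.1 = 97.6 kips.

97.6 kips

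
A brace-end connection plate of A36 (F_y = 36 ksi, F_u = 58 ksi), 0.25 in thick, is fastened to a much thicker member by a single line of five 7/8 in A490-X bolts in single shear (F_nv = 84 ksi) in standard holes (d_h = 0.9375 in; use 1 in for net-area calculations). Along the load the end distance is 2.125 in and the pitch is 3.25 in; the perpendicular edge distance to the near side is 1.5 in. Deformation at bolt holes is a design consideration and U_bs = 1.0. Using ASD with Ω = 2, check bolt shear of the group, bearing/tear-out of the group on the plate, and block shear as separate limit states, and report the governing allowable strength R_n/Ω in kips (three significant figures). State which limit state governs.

48.1 kips (block shear governs)

Bolt shear: A_b = π·0.875²/4 = 0.6013 in²; R_n = 84 × 0.6013 × 5 × 1 = 252.6 kips → 252.6 / 2 = 126 kips.
Bearing: edge l_c = 1.656, r_n = 28.82 kips; interior l_c = 2.312, r_n = 30.45 kips; R_n = 28.82 + 4·30.45 = 150.6 kips → 75.3 kips.
Block shear: A_gv = 3.781, A_nv = 2.656, A_nt = 0.25 in²; R_n = min(0.6F_uA_nv, 0.6F_yA_gv) + U_bs·F_u·A_nt = 96.17 kips → 48.1 kips.
Block shear governs: 48.1 kips.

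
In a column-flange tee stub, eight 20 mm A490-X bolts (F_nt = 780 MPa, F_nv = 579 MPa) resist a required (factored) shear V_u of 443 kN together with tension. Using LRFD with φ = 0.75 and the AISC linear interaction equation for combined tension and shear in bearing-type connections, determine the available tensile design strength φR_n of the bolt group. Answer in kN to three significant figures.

1310 kN

A_b = π·20²/4 = 314.2 mm²; f_rv = 443 × 1000 / (8 × 314.2) = 176.3 MPa.
F'_nt = 1.3 F_nt − (F_nt / φF_nv) f_rv = 1.3·780 − (780/(0.75·579))·176.3 = 697.4 MPa, capped at F_nt → F'_nt = 697.4 MPa.
R_n = F'_nt · A_b · n = 697.4 × 314.2 × 8 / 1000 = 1753 kN.
Design strength φR_n = 0.75 × 1753 = 1310 kN.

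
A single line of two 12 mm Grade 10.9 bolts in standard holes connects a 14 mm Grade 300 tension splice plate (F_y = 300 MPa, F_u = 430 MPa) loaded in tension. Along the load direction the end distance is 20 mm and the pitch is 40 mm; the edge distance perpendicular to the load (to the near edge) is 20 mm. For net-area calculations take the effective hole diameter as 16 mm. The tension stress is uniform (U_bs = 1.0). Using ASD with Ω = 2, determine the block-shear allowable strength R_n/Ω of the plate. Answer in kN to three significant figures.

Shear plane L_v = 20 + 1·40 = 60 mm; A_gv = 60 × 14 = 840 mm².
A_nv = (60 − 1.5·16) × 14 = 504 mm².
A_nt = (20 − 0.5·16) × 14 = 168 mm².
0.6 F_u A_nv = 130 kN; 0.6 F_y A_gv = 151.2 kN → shear rupture governs the shear term.
R_n = 130 + 1.0 × 430 × 168 / 1000 = 202.3 kN.
Allowable strength R_n/Ω = 202.3 / 2 = 101 kN.

101 kN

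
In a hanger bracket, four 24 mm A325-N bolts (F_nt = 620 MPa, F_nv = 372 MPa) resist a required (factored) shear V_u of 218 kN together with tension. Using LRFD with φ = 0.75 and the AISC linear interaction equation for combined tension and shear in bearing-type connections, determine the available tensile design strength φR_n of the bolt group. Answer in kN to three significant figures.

731 kN

A_b = π·24²/4 = 452.4 mm²; f_rv = 218 × 1000 / (4 × 452.4) = 120.5 MPa.
F'_nt = 1.3 F_nt − (F_nt / φF_nv) f_rv = 1.3·620 − (620/(0.75·372))·120.5 = 538.3 MPa, capped at F_nt → F'_nt = 538.3 MPa.
R_n = F'_nt · A_b · n = 538.3 × 452.4 × 4 / 1000 = 974.1 kN.
Design strength φR_n = 0.75 × 974.1 = 731 kN.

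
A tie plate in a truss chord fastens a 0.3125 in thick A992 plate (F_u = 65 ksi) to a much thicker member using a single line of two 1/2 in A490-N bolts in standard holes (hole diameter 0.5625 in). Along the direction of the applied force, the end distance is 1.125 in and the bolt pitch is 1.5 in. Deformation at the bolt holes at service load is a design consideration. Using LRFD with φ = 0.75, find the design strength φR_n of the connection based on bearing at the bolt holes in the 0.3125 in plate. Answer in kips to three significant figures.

Per bolt r_n = 1.2 l_c t F_u ≤ 2.4 d t F_u; upper limit = 2.4 × 0.5 × 0.3125 × 65 = 24.38 kips.
Edge bolt: l_c = 1.125 − 0.5625/2 = 0.8438 in → 1.2 × 0.8438 × 0.3125 × 65 = 20.57 → r_n = 20.57 kips.
Interior bolts: l_c = 1.5 − 0.5625 = 0.9375 in → 1.2 × 0.9375 × 0.3125 × 65 = 22.85 → r_n = 22.85 kips.
R_n = 1 × 20.57 + 1 × 22.85 = 43.42 kips.
Design strength φR_n = 0.75 × 43.42 = 32.6 kips.

32.6 kips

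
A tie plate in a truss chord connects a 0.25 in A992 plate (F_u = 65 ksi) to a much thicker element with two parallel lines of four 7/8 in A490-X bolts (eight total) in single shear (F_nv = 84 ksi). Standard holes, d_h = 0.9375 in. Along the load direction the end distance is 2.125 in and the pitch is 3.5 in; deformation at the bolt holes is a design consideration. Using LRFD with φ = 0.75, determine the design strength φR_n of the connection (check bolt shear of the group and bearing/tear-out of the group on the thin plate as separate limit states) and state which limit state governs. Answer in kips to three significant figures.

Bolt shear: A_b = π·0.875²/4 = 0.6013 in²; R_n = 84 × 0.6013 × 8 × 1 = 404.1 kips → 0.75 × 404.1 = 303 kips.
Bearing (1.2 l_c t F_u ≤ 2.4 d t F_u): upper limit = 2.4·0.875·0.25·65 = 34.12 kips.
  Edge l_c = 2.125 − 0.9375/2 = 1.656 → r_n = 32.3 kips; interior l_c = 3.5 − 0.9375 = 2.562 → r_n = 34.12 kips.
  R_n,bearing = 2·32.3 + 6·34.12 = 269.3 kips → 0.75 × 269.3 = 202 kips.
Bearing governs: 202 kips.

202 kips (bearing governs)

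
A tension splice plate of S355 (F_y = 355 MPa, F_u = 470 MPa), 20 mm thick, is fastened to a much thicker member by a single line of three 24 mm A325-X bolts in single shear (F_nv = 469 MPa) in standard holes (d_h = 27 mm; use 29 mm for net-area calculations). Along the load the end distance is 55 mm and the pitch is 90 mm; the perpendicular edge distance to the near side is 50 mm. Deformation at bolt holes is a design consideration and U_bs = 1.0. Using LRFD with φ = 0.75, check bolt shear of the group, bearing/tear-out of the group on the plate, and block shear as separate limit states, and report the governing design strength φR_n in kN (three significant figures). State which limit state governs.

Bolt shear: A_b = π·24²/4 = 452.4 mm²; R_n = 469 × 452.4 × 3 × 1 / 1000 = 636.5 kN → 0.75 × 636.5 = 477 kN.
Bearing: edge l_c = 41.5, r_n = 468.1 kN; interior l_c = 63, r_n = 541.4 kN; R_n = 468.1 + 2·541.4 = 1551 kN → 1160 kN.
Block shear: A_gv = 4700, A_nv = 3250, A_nt = 710 mm²; R_n = min(0.6F_uA_nv, 0.6F_yA_gv) + U_bs·F_u·A_nt = 1250 kN → 938 kN.
Bolt shear governs: 477 kN.

477 kN (bolt shear governs)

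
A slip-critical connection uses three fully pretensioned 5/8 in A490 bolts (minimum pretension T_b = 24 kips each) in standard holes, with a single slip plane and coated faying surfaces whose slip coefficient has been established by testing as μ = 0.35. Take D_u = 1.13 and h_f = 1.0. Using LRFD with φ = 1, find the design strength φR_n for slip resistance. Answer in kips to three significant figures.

28.5 kips

R_n = μ · D_u · h_f · T_b · n_s · n_b = 0.35 × 1.13 × 1.0 × 24 × 1 × 3 = 28.48 kips.
Design strength φR_n = 1 × 28.48 = 28.5 kips.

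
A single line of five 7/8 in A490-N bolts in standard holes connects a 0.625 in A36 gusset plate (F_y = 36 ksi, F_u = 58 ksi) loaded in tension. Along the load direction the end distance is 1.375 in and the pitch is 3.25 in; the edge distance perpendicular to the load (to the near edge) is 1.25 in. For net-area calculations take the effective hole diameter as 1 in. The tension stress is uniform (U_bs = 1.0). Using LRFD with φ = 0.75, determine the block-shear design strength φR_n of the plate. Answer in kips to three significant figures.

Shear plane L_v = 1.375 + 4·3.25 = 14.38 in; A_gv = 14.38 × 0.625 = 8.984 in².
A_nv = (14.38 − 4.5·1) × 0.625 = 6.172 in².
A_nt = (1.25 − 0.5·1) × 0.625 = 0.4688 in².
0.6 F_u A_nv = 214.8 kips; 0.6 F_y A_gv = 194.1 kips → shear yielding governs the shear term.
R_n = 194.1 + 1.0 × 58 × 0.4688 = 221.2 kips.
Design strength φR_n = 0.75 × 221.2 = 166 kips.

166 kips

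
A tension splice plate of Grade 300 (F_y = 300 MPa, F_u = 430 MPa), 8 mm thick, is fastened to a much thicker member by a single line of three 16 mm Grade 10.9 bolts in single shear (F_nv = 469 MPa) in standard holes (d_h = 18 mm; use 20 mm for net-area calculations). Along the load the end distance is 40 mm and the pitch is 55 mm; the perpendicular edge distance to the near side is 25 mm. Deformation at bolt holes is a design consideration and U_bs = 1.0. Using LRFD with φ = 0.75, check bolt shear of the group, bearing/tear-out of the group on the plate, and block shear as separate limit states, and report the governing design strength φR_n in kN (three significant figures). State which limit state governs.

194 kN (block shear governs)

Bolt shear: A_b = π·16²/4 = 201.1 mm²; R_n = 469 × 201.1 × 3 × 1 / 1000 = 282.9 kN → 0.75 × 282.9 = 212 kN.
Bearing: edge l_c = 31, r_n = 128 kN; interior l_c = 37, r_n = 132.1 kN; R_n = 128 + 2·132.1 = 392.2 kN → 294 kN.
Block shear: A_gv = 1200, A_nv = 800, A_nt = 120 mm²; R_n = min(0.6F_uA_nv, 0.6F_yA_gv) + U_bs·F_u·A_nt = 258 kN → 194 kN.
Block shear governs: 194 kN.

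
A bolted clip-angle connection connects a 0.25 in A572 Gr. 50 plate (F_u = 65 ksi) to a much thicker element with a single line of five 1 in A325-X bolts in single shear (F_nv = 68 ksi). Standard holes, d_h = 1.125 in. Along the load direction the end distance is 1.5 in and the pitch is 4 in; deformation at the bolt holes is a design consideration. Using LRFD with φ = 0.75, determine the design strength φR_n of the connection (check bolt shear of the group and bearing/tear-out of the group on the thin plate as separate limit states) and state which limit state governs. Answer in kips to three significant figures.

131 kips (bearing governs)

Bolt shear: A_b = π·1²/4 = 0.7854 in²; R_n = 68 × 0.7854 × 5 × 1 = 267 kips → 0.75 × 267 = 200 kips.
Bearing (1.2 l_c t F_u ≤ 2.4 d t F_u): upper limit = 2.4·1·0.25·65 = 39 kips.
  Edge l_c = 1.5 − 1.125/2 = 0.9375 → r_n = 18.28 kips; interior l_c = 4 − 1.125 = 2.875 → r_n = 39 kips.
  R_n,bearing = 1·18.28 + 4·39 = 174.3 kips → 0.75 × 174.3 = 131 kips.
Bearing governs: 131 kips.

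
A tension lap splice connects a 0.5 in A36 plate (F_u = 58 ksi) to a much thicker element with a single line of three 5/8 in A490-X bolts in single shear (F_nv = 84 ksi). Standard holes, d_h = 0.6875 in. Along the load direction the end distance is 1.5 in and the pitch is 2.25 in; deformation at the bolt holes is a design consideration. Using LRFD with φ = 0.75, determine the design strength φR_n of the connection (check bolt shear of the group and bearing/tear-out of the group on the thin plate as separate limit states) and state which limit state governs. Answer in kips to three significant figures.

Bolt shear: A_b = π·0.625²/4 = 0.3068 in²; R_n = 84 × 0.3068 × 3 × 1 = 77.31 kips → 0.75 × 77.31 = 58 kips.
Bearing (1.2 l_c t F_u ≤ 2.4 d t F_u): upper limit = 2.4·0.625·0.5·58 = 43.5 kips.
  Edge l_c = 1.5 − 0.6875/2 = 1.156 → r_n = 40.24 kips; interior l_c = 2.25 − 0.6875 = 1.562 → r_n = 43.5 kips.
  R_n,bearing = 1·40.24 + 2·43.5 = 127.2 kips → 0.75 × 127.2 = 95.4 kips.
Bolt shear governs: 58 kips.

58 kips (bolt shear governs)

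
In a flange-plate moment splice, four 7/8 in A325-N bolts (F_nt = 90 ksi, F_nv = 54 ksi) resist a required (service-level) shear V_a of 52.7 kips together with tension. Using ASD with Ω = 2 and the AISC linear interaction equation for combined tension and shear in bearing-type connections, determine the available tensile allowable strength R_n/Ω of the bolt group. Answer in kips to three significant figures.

52.9 kips

A_b = π·0.875²/4 = 0.6013 in²; f_rv = 52.7 / (4 × 0.6013) = 21.91 ksi.
F'_nt = 1.3 F_nt − (Ω F_nt / F_nv) f_rv = 1.3·90 − (2·90/54)·21.91 = 43.97 ksi, capped at F_nt → F'_nt = 43.97 ksi.
R_n = F'_nt · A_b · n = 43.97 × 0.6013 × 4 = 105.8 kips.
Allowable strength R_n/Ω = 105.8 / 2 = 52.9 kips.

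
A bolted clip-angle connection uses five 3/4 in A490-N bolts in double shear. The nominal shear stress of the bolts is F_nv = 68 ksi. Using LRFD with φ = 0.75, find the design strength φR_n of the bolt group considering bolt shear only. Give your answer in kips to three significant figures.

A_b = π × 0.75² / 4 = 0.4418 in².
R_n = F_nv · A_b · n · n_s = 68 × 0.4418 × 5 × 2 = 300.4 kips.
Design strength φR_n = 0.75 × 300.4 = 225 kips.

225 kips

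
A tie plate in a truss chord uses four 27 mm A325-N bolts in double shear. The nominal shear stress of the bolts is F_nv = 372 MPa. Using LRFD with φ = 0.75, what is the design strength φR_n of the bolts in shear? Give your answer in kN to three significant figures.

1280 kN

A_b = π × 27² / 4 = 572.6 mm².
R_n = F_nv · A_b · n · n_s = 372 × 572.6 × 4 × 2 / 1000 = 1704 kN.
Design strength φR_n = 0.75 × 1704 = 1280 kN.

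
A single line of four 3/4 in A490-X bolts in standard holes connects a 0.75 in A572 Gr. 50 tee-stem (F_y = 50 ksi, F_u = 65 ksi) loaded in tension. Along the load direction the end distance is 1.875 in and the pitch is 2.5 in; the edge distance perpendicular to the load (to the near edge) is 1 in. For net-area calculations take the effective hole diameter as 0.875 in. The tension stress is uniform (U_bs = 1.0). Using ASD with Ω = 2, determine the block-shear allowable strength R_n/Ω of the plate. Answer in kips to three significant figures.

Shear plane L_v = 1.875 + 3·2.5 = 9.375 in; A_gv = 9.375 × 0.75 = 7.031 in².
A_nv = (9.375 − 3.5·0.875) × 0.75 = 4.734 in².
A_nt = (1 − 0.5·0.875) × 0.75 = 0.4219 in².
0.6 F_u A_nv = 184.6 kips; 0.6 F_y A_gv = 210.9 kips → shear rupture governs the shear term.
R_n = 184.6 + 1.0 × 65 × 0.4219 = 212.1 kips.
Allowable strength R_n/Ω = 212.1 / 2 = 106 kips.

106 kips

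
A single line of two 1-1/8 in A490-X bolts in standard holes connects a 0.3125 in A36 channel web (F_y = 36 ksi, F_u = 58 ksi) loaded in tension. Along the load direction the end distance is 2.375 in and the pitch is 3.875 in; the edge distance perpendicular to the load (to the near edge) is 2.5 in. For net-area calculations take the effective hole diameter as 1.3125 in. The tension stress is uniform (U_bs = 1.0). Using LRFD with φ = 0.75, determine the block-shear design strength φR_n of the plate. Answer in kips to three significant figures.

Shear plane L_v = 2.375 + 1·3.875 = 6.25 in; A_gv = 6.25 × 0.3125 = 1.953 in².
A_nv = (6.25 − 1.5·1.3125) × 0.3125 = 1.338 in².
A_nt = (2.5 − 0.5·1.3125) × 0.3125 = 0.5762 in².
0.6 F_u A_nv = 46.56 kips; 0.6 F_y A_gv = 42.19 kips → shear yielding governs the shear term.
R_n = 42.19 + 1.0 × 58 × 0.5762 = 75.61 kips.
Design strength φR_n = 0.75 × 75.61 = 56.7 kips.

56.7 kips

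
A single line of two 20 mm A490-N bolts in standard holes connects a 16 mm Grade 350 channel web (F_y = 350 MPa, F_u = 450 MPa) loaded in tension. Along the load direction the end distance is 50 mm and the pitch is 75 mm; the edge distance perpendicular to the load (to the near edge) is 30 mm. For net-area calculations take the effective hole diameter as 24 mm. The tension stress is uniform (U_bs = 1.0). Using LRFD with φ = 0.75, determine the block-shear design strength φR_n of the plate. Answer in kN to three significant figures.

Shear plane L_v = 50 + 1·75 = 125 mm; A_gv = 125 × 16 = 2000 mm².
A_nv = (125 − 1.5·24) × 16 = 1424 mm².
A_nt = (30 − 0.5·24) × 16 = 288 mm².
0.6 F_u A_nv = 384.5 kN; 0.6 F_y A_gv = 420 kN → shear rupture governs the shear term.
R_n = 384.5 + 1.0 × 450 × 288 / 1000 = 514.1 kN.
Design strength φR_n = 0.75 × 514.1 = 386 kN.

386 kN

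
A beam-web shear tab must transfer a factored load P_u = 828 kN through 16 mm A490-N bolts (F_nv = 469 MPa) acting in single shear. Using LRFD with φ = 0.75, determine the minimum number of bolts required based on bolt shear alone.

A_b = π·16²/4 = 201.1 mm².
Per-bolt design strength φR_n = 0.75 × 469 × 201.1 × 1 / 1000 = 70.72 kN.
n ≥ 828 / 70.72 = 11.71 → use 12 bolts.

12 bolts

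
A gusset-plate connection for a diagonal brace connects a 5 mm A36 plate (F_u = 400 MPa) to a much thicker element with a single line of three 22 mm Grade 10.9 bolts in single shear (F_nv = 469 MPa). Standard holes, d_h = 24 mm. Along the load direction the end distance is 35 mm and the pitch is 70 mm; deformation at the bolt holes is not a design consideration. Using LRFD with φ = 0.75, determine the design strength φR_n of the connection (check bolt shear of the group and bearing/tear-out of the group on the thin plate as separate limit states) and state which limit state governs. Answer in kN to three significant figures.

250 kN (bearing governs)

Bolt shear: A_b = π·22²/4 = 380.1 mm²; R_n = 469 × 380.1 × 3 × 1 / 1000 = 534.8 kN → 0.75 × 534.8 = 401 kN.
Bearing (1.5 l_c t F_u ≤ 3.0 d t F_u): upper limit = 3.0·22·5·400 / 1000 = 132 kN.
  Edge l_c = 35 − 24/2 = 23 → r_n = 69 kN; interior l_c = 70 − 24 = 46 → r_n = 132 kN.
  R_n,bearing = 1·69 + 2·132 = 333 kN → 0.75 × 333 = 250 kN.
Bearing governs: 250 kN.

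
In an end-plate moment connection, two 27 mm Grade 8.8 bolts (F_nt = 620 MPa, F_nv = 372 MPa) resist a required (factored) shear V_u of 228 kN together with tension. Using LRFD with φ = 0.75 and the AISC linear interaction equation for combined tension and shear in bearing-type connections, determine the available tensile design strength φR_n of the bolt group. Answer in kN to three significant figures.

312 kN

A_b = π·27²/4 = 572.6 mm²; f_rv = 228 × 1000 / (2 × 572.6) = 199.1 MPa.
F'_nt = 1.3 F_nt − (F_nt / φF_nv) f_rv = 1.3·620 − (620/(0.75·372))·199.1 = 363.5 MPa, capped at F_nt → F'_nt = 363.5 MPa.
R_n = F'_nt · A_b · n = 363.5 × 572.6 × 2 / 1000 = 416.3 kN.
Design strength φR_n = 0.75 × 416.3 = 312 kN.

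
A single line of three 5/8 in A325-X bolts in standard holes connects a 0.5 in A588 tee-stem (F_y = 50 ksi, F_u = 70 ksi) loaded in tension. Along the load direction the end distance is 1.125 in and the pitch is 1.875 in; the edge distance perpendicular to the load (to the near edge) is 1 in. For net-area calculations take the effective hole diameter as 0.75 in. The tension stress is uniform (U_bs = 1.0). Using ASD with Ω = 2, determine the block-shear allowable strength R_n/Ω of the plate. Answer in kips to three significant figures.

42.4 kips

Shear plane L_v = 1.125 + 2·1.875 = 4.875 in; A_gv = 4.875 × 0.5 = 2.438 in².
A_nv = (4.875 − 2.5·0.75) × 0.5 = 1.5 in².
A_nt = (1 − 0.5·0.75) × 0.5 = 0.3125 in².
0.6 F_u A_nv = 63 kips; 0.6 F_y A_gv = 73.12 kips → shear rupture governs the shear term.
R_n = 63 + 1.0 × 70 × 0.3125 = 84.88 kips.
Allowable strength R_n/Ω = 84.88 / 2 = 42.4 kips.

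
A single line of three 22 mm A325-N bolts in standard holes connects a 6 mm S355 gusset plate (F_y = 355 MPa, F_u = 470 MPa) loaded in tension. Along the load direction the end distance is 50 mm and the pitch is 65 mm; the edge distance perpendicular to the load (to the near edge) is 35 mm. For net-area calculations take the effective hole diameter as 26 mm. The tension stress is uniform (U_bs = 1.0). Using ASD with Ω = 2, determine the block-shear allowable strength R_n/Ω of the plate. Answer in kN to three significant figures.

Shear plane L_v = 50 + 2·65 = 180 mm; A_gv = 180 × 6 = 1080 mm².
A_nv = (180 − 2.5·26) × 6 = 690 mm².
A_nt = (35 − 0.5·26) × 6 = 132 mm².
0.6 F_u A_nv = 194.6 kN; 0.6 F_y A_gv = 230 kN → shear rupture governs the shear term.
R_n = 194.6 + 1.0 × 470 × 132 / 1000 = 256.6 kN.
Allowable strength R_n/Ω = 256.6 / 2 = 128 kN.

128 kN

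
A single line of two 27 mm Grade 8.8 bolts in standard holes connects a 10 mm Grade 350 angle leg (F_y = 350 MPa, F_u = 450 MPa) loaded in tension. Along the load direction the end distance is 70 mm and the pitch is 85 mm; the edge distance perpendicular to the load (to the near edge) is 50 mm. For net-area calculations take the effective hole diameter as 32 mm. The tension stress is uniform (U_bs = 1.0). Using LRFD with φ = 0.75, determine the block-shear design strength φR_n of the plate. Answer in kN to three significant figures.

331 kN

Shear plane L_v = 70 + 1·85 = 155 mm; A_gv = 155 × 10 = 1550 mm².
A_nv = (155 − 1.5·32) × 10 = 1070 mm².
A_nt = (50 − 0.5·32) × 10 = 340 mm².
0.6 F_u A_nv = 288.9 kN; 0.6 F_y A_gv = 325.5 kN → shear rupture governs the shear term.
R_n = 288.9 + 1.0 × 450 × 340 / 1000 = 441.9 kN.
Design strength φR_n = 0.75 × 441.9 = 331 kN.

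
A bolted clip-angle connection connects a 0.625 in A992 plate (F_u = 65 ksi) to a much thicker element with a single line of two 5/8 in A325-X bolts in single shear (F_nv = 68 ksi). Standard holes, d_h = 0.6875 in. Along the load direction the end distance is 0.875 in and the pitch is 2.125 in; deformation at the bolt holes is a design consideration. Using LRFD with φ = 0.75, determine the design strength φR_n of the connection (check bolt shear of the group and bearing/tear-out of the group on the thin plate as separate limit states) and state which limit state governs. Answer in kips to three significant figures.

Bolt shear: A_b = π·0.625²/4 = 0.3068 in²; R_n = 68 × 0.3068 × 2 × 1 = 41.72 kips → 0.75 × 41.72 = 31.3 kips.
Bearing (1.2 l_c t F_u ≤ 2.4 d t F_u): upper limit = 2.4·0.625·0.625·65 = 60.94 kips.
  Edge l_c = 0.875 − 0.6875/2 = 0.5312 → r_n = 25.9 kips; interior l_c = 2.125 − 0.6875 = 1.438 → r_n = 60.94 kips.
  R_n,bearing = 1·25.9 + 1·60.94 = 86.84 kips → 0.75 × 86.84 = 65.1 kips.
Bolt shear governs: 31.3 kips.

31.3 kips (bolt shear governs)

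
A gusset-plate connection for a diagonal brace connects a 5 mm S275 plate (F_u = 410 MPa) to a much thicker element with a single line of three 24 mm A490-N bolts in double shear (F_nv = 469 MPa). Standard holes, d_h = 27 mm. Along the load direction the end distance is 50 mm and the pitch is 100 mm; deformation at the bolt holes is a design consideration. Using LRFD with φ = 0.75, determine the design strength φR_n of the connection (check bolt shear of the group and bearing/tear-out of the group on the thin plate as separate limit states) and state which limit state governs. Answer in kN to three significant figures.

Bolt shear: A_b = π·24²/4 = 452.4 mm²; R_n = 469 × 452.4 × 3 × 2 / 1000 = 1273 kN → 0.75 × 1273 = 955 kN.
Bearing (1.2 l_c t F_u ≤ 2.4 d t F_u): upper limit = 2.4·24·5·410 / 1000 = 118.1 kN.
  Edge l_c = 50 − 27/2 = 36.5 → r_n = 89.79 kN; interior l_c = 100 − 27 = 73 → r_n = 118.1 kN.
  R_n,bearing = 1·89.79 + 2·118.1 = 325.9 kN → 0.75 × 325.9 = 244 kN.
Bearing governs: 244 kN.

244 kN (bearing governs)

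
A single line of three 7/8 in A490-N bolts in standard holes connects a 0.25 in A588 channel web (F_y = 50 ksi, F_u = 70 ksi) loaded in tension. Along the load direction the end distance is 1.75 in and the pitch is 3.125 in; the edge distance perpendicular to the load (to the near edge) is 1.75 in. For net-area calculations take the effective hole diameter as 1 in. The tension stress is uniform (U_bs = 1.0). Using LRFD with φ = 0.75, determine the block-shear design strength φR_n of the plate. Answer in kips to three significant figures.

Shear plane L_v = 1.75 + 2·3.125 = 8 in; A_gv = 8 × 0.25 = 2 in².
A_nv = (8 − 2.5·1) × 0.25 = 1.375 in².
A_nt = (1.75 − 0.5·1) × 0.25 = 0.3125 in².
0.6 F_u A_nv = 57.75 kips; 0.6 F_y A_gv = 60 kips → shear rupture governs the shear term.
R_n = 57.75 + 1.0 × 70 × 0.3125 = 79.62 kips.
Design strength φR_n = 0.75 × 79.62 = 59.7 kips.

59.7 kips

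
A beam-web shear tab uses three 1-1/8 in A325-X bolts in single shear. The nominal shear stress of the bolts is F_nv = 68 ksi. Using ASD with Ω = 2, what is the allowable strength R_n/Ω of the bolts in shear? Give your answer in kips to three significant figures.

A_b = π × 1.125² / 4 = 0.994 in².
R_n = F_nv · A_b · n · n_s = 68 × 0.994 × 3 × 1 = 202.8 kips.
Allowable strength R_n/Ω = 202.8 / 2 = 101 kips.

101 kips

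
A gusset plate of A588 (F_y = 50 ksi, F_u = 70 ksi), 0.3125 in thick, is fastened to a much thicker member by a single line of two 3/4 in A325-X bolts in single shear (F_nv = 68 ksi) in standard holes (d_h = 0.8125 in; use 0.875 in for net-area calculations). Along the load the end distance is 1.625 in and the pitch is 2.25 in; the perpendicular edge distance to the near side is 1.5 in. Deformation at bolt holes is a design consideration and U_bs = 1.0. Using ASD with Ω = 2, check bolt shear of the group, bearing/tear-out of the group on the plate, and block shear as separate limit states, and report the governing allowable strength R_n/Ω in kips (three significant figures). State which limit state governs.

Bolt shear: A_b = π·0.75²/4 = 0.4418 in²; R_n = 68 × 0.4418 × 2 × 1 = 60.08 kips → 60.08 / 2 = 30 kips.
Bearing: edge l_c = 1.219, r_n = 31.99 kips; interior l_c = 1.438, r_n = 37.73 kips; R_n = 31.99 + 1·37.73 = 69.73 kips → 34.9 kips.
Block shear: A_gv = 1.211, A_nv = 0.8008, A_nt = 0.332 in²; R_n = min(0.6F_uA_nv, 0.6F_yA_gv) + U_bs·F_u·A_nt = 56.88 kips → 28.4 kips.
Block shear governs: 28.4 kips.

28.4 kips (block shear governs)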